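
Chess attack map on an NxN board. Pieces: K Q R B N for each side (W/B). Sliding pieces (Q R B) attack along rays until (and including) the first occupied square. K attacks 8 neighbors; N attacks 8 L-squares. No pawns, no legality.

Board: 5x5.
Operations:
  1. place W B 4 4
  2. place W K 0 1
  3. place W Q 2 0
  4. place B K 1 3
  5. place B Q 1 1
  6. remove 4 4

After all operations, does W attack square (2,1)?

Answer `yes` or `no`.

Op 1: place WB@(4,4)
Op 2: place WK@(0,1)
Op 3: place WQ@(2,0)
Op 4: place BK@(1,3)
Op 5: place BQ@(1,1)
Op 6: remove (4,4)
Per-piece attacks for W:
  WK@(0,1): attacks (0,2) (0,0) (1,1) (1,2) (1,0)
  WQ@(2,0): attacks (2,1) (2,2) (2,3) (2,4) (3,0) (4,0) (1,0) (0,0) (3,1) (4,2) (1,1) [ray(-1,1) blocked at (1,1)]
W attacks (2,1): yes

Answer: yes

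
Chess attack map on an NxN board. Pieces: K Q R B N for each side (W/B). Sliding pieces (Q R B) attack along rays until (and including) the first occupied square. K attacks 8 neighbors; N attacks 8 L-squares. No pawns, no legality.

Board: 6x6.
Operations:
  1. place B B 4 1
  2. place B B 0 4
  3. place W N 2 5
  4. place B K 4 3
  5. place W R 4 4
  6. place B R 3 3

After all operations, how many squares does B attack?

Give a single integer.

Answer: 21

Derivation:
Op 1: place BB@(4,1)
Op 2: place BB@(0,4)
Op 3: place WN@(2,5)
Op 4: place BK@(4,3)
Op 5: place WR@(4,4)
Op 6: place BR@(3,3)
Per-piece attacks for B:
  BB@(0,4): attacks (1,5) (1,3) (2,2) (3,1) (4,0)
  BR@(3,3): attacks (3,4) (3,5) (3,2) (3,1) (3,0) (4,3) (2,3) (1,3) (0,3) [ray(1,0) blocked at (4,3)]
  BB@(4,1): attacks (5,2) (5,0) (3,2) (2,3) (1,4) (0,5) (3,0)
  BK@(4,3): attacks (4,4) (4,2) (5,3) (3,3) (5,4) (5,2) (3,4) (3,2)
Union (21 distinct): (0,3) (0,5) (1,3) (1,4) (1,5) (2,2) (2,3) (3,0) (3,1) (3,2) (3,3) (3,4) (3,5) (4,0) (4,2) (4,3) (4,4) (5,0) (5,2) (5,3) (5,4)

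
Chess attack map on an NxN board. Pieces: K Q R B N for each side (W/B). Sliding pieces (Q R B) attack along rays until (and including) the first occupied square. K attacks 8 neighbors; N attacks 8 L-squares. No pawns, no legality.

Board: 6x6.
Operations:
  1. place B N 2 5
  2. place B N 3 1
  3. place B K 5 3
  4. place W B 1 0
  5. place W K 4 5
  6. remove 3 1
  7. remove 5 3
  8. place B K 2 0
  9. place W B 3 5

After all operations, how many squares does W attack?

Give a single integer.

Op 1: place BN@(2,5)
Op 2: place BN@(3,1)
Op 3: place BK@(5,3)
Op 4: place WB@(1,0)
Op 5: place WK@(4,5)
Op 6: remove (3,1)
Op 7: remove (5,3)
Op 8: place BK@(2,0)
Op 9: place WB@(3,5)
Per-piece attacks for W:
  WB@(1,0): attacks (2,1) (3,2) (4,3) (5,4) (0,1)
  WB@(3,5): attacks (4,4) (5,3) (2,4) (1,3) (0,2)
  WK@(4,5): attacks (4,4) (5,5) (3,5) (5,4) (3,4)
Union (13 distinct): (0,1) (0,2) (1,3) (2,1) (2,4) (3,2) (3,4) (3,5) (4,3) (4,4) (5,3) (5,4) (5,5)

Answer: 13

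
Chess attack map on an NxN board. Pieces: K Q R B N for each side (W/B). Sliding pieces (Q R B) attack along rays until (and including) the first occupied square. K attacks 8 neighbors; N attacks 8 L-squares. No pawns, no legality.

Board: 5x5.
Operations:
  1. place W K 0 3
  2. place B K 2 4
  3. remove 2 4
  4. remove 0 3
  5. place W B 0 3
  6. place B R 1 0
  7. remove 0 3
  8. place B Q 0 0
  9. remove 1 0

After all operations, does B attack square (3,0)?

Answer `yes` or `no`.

Answer: yes

Derivation:
Op 1: place WK@(0,3)
Op 2: place BK@(2,4)
Op 3: remove (2,4)
Op 4: remove (0,3)
Op 5: place WB@(0,3)
Op 6: place BR@(1,0)
Op 7: remove (0,3)
Op 8: place BQ@(0,0)
Op 9: remove (1,0)
Per-piece attacks for B:
  BQ@(0,0): attacks (0,1) (0,2) (0,3) (0,4) (1,0) (2,0) (3,0) (4,0) (1,1) (2,2) (3,3) (4,4)
B attacks (3,0): yes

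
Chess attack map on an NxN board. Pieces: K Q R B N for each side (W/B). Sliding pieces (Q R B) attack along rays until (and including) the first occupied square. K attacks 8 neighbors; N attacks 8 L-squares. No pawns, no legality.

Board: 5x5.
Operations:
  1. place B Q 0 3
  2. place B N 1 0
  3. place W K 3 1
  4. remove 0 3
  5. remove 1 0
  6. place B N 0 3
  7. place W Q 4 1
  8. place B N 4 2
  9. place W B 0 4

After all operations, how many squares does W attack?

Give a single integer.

Op 1: place BQ@(0,3)
Op 2: place BN@(1,0)
Op 3: place WK@(3,1)
Op 4: remove (0,3)
Op 5: remove (1,0)
Op 6: place BN@(0,3)
Op 7: place WQ@(4,1)
Op 8: place BN@(4,2)
Op 9: place WB@(0,4)
Per-piece attacks for W:
  WB@(0,4): attacks (1,3) (2,2) (3,1) [ray(1,-1) blocked at (3,1)]
  WK@(3,1): attacks (3,2) (3,0) (4,1) (2,1) (4,2) (4,0) (2,2) (2,0)
  WQ@(4,1): attacks (4,2) (4,0) (3,1) (3,2) (2,3) (1,4) (3,0) [ray(0,1) blocked at (4,2); ray(-1,0) blocked at (3,1)]
Union (12 distinct): (1,3) (1,4) (2,0) (2,1) (2,2) (2,3) (3,0) (3,1) (3,2) (4,0) (4,1) (4,2)

Answer: 12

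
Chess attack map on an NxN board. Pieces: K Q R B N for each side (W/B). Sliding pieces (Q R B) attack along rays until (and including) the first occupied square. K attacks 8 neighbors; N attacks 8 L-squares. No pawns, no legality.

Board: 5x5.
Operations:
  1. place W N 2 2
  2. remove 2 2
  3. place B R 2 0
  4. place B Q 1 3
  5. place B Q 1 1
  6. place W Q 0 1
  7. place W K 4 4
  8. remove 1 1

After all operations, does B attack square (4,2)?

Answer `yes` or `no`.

Answer: no

Derivation:
Op 1: place WN@(2,2)
Op 2: remove (2,2)
Op 3: place BR@(2,0)
Op 4: place BQ@(1,3)
Op 5: place BQ@(1,1)
Op 6: place WQ@(0,1)
Op 7: place WK@(4,4)
Op 8: remove (1,1)
Per-piece attacks for B:
  BQ@(1,3): attacks (1,4) (1,2) (1,1) (1,0) (2,3) (3,3) (4,3) (0,3) (2,4) (2,2) (3,1) (4,0) (0,4) (0,2)
  BR@(2,0): attacks (2,1) (2,2) (2,3) (2,4) (3,0) (4,0) (1,0) (0,0)
B attacks (4,2): no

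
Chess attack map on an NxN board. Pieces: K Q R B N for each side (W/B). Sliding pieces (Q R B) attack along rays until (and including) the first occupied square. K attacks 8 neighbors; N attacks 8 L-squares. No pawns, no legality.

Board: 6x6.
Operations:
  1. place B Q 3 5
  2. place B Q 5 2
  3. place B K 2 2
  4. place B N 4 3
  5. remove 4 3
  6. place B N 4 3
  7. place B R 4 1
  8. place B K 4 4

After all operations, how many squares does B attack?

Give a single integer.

Op 1: place BQ@(3,5)
Op 2: place BQ@(5,2)
Op 3: place BK@(2,2)
Op 4: place BN@(4,3)
Op 5: remove (4,3)
Op 6: place BN@(4,3)
Op 7: place BR@(4,1)
Op 8: place BK@(4,4)
Per-piece attacks for B:
  BK@(2,2): attacks (2,3) (2,1) (3,2) (1,2) (3,3) (3,1) (1,3) (1,1)
  BQ@(3,5): attacks (3,4) (3,3) (3,2) (3,1) (3,0) (4,5) (5,5) (2,5) (1,5) (0,5) (4,4) (2,4) (1,3) (0,2) [ray(1,-1) blocked at (4,4)]
  BR@(4,1): attacks (4,2) (4,3) (4,0) (5,1) (3,1) (2,1) (1,1) (0,1) [ray(0,1) blocked at (4,3)]
  BN@(4,3): attacks (5,5) (3,5) (2,4) (5,1) (3,1) (2,2)
  BK@(4,4): attacks (4,5) (4,3) (5,4) (3,4) (5,5) (5,3) (3,5) (3,3)
  BQ@(5,2): attacks (5,3) (5,4) (5,5) (5,1) (5,0) (4,2) (3,2) (2,2) (4,3) (4,1) [ray(-1,0) blocked at (2,2); ray(-1,1) blocked at (4,3); ray(-1,-1) blocked at (4,1)]
Union (29 distinct): (0,1) (0,2) (0,5) (1,1) (1,2) (1,3) (1,5) (2,1) (2,2) (2,3) (2,4) (2,5) (3,0) (3,1) (3,2) (3,3) (3,4) (3,5) (4,0) (4,1) (4,2) (4,3) (4,4) (4,5) (5,0) (5,1) (5,3) (5,4) (5,5)

Answer: 29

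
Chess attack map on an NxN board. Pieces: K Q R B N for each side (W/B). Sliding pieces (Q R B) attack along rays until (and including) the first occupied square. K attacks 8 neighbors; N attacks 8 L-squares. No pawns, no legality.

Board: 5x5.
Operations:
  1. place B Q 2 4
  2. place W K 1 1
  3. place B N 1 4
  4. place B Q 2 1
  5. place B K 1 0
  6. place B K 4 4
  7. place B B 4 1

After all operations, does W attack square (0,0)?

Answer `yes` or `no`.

Op 1: place BQ@(2,4)
Op 2: place WK@(1,1)
Op 3: place BN@(1,4)
Op 4: place BQ@(2,1)
Op 5: place BK@(1,0)
Op 6: place BK@(4,4)
Op 7: place BB@(4,1)
Per-piece attacks for W:
  WK@(1,1): attacks (1,2) (1,0) (2,1) (0,1) (2,2) (2,0) (0,2) (0,0)
W attacks (0,0): yes

Answer: yes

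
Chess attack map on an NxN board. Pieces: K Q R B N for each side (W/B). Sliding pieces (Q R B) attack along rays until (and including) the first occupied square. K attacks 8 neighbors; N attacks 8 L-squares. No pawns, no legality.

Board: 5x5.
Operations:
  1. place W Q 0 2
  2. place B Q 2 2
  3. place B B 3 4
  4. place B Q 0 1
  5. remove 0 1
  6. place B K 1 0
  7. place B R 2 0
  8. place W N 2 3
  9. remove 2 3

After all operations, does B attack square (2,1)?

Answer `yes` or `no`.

Op 1: place WQ@(0,2)
Op 2: place BQ@(2,2)
Op 3: place BB@(3,4)
Op 4: place BQ@(0,1)
Op 5: remove (0,1)
Op 6: place BK@(1,0)
Op 7: place BR@(2,0)
Op 8: place WN@(2,3)
Op 9: remove (2,3)
Per-piece attacks for B:
  BK@(1,0): attacks (1,1) (2,0) (0,0) (2,1) (0,1)
  BR@(2,0): attacks (2,1) (2,2) (3,0) (4,0) (1,0) [ray(0,1) blocked at (2,2); ray(-1,0) blocked at (1,0)]
  BQ@(2,2): attacks (2,3) (2,4) (2,1) (2,0) (3,2) (4,2) (1,2) (0,2) (3,3) (4,4) (3,1) (4,0) (1,3) (0,4) (1,1) (0,0) [ray(0,-1) blocked at (2,0); ray(-1,0) blocked at (0,2)]
  BB@(3,4): attacks (4,3) (2,3) (1,2) (0,1)
B attacks (2,1): yes

Answer: yes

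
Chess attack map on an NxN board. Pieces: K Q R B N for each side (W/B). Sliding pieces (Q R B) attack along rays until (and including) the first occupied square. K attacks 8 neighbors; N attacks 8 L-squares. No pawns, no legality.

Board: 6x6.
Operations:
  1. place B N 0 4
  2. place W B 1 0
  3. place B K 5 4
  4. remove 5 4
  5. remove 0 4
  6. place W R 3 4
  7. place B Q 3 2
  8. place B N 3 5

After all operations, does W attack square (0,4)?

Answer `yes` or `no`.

Op 1: place BN@(0,4)
Op 2: place WB@(1,0)
Op 3: place BK@(5,4)
Op 4: remove (5,4)
Op 5: remove (0,4)
Op 6: place WR@(3,4)
Op 7: place BQ@(3,2)
Op 8: place BN@(3,5)
Per-piece attacks for W:
  WB@(1,0): attacks (2,1) (3,2) (0,1) [ray(1,1) blocked at (3,2)]
  WR@(3,4): attacks (3,5) (3,3) (3,2) (4,4) (5,4) (2,4) (1,4) (0,4) [ray(0,1) blocked at (3,5); ray(0,-1) blocked at (3,2)]
W attacks (0,4): yes

Answer: yes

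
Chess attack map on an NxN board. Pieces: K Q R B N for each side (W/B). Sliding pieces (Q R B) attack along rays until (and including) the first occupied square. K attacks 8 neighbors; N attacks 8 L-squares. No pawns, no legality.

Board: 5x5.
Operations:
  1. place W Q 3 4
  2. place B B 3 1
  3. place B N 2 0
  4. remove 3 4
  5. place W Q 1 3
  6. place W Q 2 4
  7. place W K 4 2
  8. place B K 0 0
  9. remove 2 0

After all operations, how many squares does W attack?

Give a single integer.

Op 1: place WQ@(3,4)
Op 2: place BB@(3,1)
Op 3: place BN@(2,0)
Op 4: remove (3,4)
Op 5: place WQ@(1,3)
Op 6: place WQ@(2,4)
Op 7: place WK@(4,2)
Op 8: place BK@(0,0)
Op 9: remove (2,0)
Per-piece attacks for W:
  WQ@(1,3): attacks (1,4) (1,2) (1,1) (1,0) (2,3) (3,3) (4,3) (0,3) (2,4) (2,2) (3,1) (0,4) (0,2) [ray(1,1) blocked at (2,4); ray(1,-1) blocked at (3,1)]
  WQ@(2,4): attacks (2,3) (2,2) (2,1) (2,0) (3,4) (4,4) (1,4) (0,4) (3,3) (4,2) (1,3) [ray(1,-1) blocked at (4,2); ray(-1,-1) blocked at (1,3)]
  WK@(4,2): attacks (4,3) (4,1) (3,2) (3,3) (3,1)
Union (21 distinct): (0,2) (0,3) (0,4) (1,0) (1,1) (1,2) (1,3) (1,4) (2,0) (2,1) (2,2) (2,3) (2,4) (3,1) (3,2) (3,3) (3,4) (4,1) (4,2) (4,3) (4,4)

Answer: 21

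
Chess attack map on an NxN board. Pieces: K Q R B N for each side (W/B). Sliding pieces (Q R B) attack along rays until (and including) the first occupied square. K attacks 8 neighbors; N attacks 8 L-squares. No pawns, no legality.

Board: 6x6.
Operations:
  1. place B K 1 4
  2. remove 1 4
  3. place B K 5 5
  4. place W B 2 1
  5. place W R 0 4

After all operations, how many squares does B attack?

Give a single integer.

Answer: 3

Derivation:
Op 1: place BK@(1,4)
Op 2: remove (1,4)
Op 3: place BK@(5,5)
Op 4: place WB@(2,1)
Op 5: place WR@(0,4)
Per-piece attacks for B:
  BK@(5,5): attacks (5,4) (4,5) (4,4)
Union (3 distinct): (4,4) (4,5) (5,4)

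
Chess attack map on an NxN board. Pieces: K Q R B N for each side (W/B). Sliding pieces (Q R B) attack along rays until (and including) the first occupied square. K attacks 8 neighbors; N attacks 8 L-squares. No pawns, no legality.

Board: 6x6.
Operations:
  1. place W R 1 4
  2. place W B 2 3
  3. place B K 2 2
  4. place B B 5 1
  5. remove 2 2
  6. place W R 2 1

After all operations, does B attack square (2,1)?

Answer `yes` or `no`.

Answer: no

Derivation:
Op 1: place WR@(1,4)
Op 2: place WB@(2,3)
Op 3: place BK@(2,2)
Op 4: place BB@(5,1)
Op 5: remove (2,2)
Op 6: place WR@(2,1)
Per-piece attacks for B:
  BB@(5,1): attacks (4,2) (3,3) (2,4) (1,5) (4,0)
B attacks (2,1): no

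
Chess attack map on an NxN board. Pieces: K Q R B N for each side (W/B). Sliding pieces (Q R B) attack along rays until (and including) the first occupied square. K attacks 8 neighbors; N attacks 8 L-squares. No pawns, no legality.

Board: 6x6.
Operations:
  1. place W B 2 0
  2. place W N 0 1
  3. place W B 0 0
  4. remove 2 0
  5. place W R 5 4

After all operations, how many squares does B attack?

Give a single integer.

Op 1: place WB@(2,0)
Op 2: place WN@(0,1)
Op 3: place WB@(0,0)
Op 4: remove (2,0)
Op 5: place WR@(5,4)
Per-piece attacks for B:
Union (0 distinct): (none)

Answer: 0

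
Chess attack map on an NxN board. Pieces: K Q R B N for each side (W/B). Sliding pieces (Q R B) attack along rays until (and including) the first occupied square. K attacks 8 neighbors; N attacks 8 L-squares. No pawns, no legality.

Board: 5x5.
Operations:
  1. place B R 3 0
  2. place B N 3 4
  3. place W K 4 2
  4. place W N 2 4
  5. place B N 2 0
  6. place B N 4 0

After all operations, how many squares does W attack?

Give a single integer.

Op 1: place BR@(3,0)
Op 2: place BN@(3,4)
Op 3: place WK@(4,2)
Op 4: place WN@(2,4)
Op 5: place BN@(2,0)
Op 6: place BN@(4,0)
Per-piece attacks for W:
  WN@(2,4): attacks (3,2) (4,3) (1,2) (0,3)
  WK@(4,2): attacks (4,3) (4,1) (3,2) (3,3) (3,1)
Union (7 distinct): (0,3) (1,2) (3,1) (3,2) (3,3) (4,1) (4,3)

Answer: 7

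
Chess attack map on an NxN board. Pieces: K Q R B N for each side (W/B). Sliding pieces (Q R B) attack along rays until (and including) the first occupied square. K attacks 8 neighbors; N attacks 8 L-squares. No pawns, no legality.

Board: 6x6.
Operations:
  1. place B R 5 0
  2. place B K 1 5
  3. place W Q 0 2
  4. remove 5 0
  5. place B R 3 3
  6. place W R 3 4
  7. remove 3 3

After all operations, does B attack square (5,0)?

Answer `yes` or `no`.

Op 1: place BR@(5,0)
Op 2: place BK@(1,5)
Op 3: place WQ@(0,2)
Op 4: remove (5,0)
Op 5: place BR@(3,3)
Op 6: place WR@(3,4)
Op 7: remove (3,3)
Per-piece attacks for B:
  BK@(1,5): attacks (1,4) (2,5) (0,5) (2,4) (0,4)
B attacks (5,0): no

Answer: no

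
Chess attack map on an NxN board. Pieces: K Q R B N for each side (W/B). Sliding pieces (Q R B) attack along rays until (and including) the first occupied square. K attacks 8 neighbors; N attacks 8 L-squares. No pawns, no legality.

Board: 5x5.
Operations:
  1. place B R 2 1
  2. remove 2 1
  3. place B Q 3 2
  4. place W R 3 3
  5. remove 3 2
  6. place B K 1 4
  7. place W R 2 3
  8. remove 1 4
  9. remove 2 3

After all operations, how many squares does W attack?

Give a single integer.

Op 1: place BR@(2,1)
Op 2: remove (2,1)
Op 3: place BQ@(3,2)
Op 4: place WR@(3,3)
Op 5: remove (3,2)
Op 6: place BK@(1,4)
Op 7: place WR@(2,3)
Op 8: remove (1,4)
Op 9: remove (2,3)
Per-piece attacks for W:
  WR@(3,3): attacks (3,4) (3,2) (3,1) (3,0) (4,3) (2,3) (1,3) (0,3)
Union (8 distinct): (0,3) (1,3) (2,3) (3,0) (3,1) (3,2) (3,4) (4,3)

Answer: 8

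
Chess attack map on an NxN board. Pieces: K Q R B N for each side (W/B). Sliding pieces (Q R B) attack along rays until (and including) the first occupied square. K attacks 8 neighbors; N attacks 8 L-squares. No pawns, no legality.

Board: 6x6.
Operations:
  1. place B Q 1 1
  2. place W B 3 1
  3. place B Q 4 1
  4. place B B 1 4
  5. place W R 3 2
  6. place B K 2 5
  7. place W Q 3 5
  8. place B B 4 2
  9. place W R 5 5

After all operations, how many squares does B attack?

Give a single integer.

Answer: 30

Derivation:
Op 1: place BQ@(1,1)
Op 2: place WB@(3,1)
Op 3: place BQ@(4,1)
Op 4: place BB@(1,4)
Op 5: place WR@(3,2)
Op 6: place BK@(2,5)
Op 7: place WQ@(3,5)
Op 8: place BB@(4,2)
Op 9: place WR@(5,5)
Per-piece attacks for B:
  BQ@(1,1): attacks (1,2) (1,3) (1,4) (1,0) (2,1) (3,1) (0,1) (2,2) (3,3) (4,4) (5,5) (2,0) (0,2) (0,0) [ray(0,1) blocked at (1,4); ray(1,0) blocked at (3,1); ray(1,1) blocked at (5,5)]
  BB@(1,4): attacks (2,5) (2,3) (3,2) (0,5) (0,3) [ray(1,1) blocked at (2,5); ray(1,-1) blocked at (3,2)]
  BK@(2,5): attacks (2,4) (3,5) (1,5) (3,4) (1,4)
  BQ@(4,1): attacks (4,2) (4,0) (5,1) (3,1) (5,2) (5,0) (3,2) (3,0) [ray(0,1) blocked at (4,2); ray(-1,0) blocked at (3,1); ray(-1,1) blocked at (3,2)]
  BB@(4,2): attacks (5,3) (5,1) (3,3) (2,4) (1,5) (3,1) [ray(-1,-1) blocked at (3,1)]
Union (30 distinct): (0,0) (0,1) (0,2) (0,3) (0,5) (1,0) (1,2) (1,3) (1,4) (1,5) (2,0) (2,1) (2,2) (2,3) (2,4) (2,5) (3,0) (3,1) (3,2) (3,3) (3,4) (3,5) (4,0) (4,2) (4,4) (5,0) (5,1) (5,2) (5,3) (5,5)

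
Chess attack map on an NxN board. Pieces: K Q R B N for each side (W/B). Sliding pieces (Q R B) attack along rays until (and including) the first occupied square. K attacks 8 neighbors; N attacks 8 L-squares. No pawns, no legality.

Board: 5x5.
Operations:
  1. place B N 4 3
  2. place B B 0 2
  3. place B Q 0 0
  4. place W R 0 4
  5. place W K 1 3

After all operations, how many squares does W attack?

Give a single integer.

Answer: 10

Derivation:
Op 1: place BN@(4,3)
Op 2: place BB@(0,2)
Op 3: place BQ@(0,0)
Op 4: place WR@(0,4)
Op 5: place WK@(1,3)
Per-piece attacks for W:
  WR@(0,4): attacks (0,3) (0,2) (1,4) (2,4) (3,4) (4,4) [ray(0,-1) blocked at (0,2)]
  WK@(1,3): attacks (1,4) (1,2) (2,3) (0,3) (2,4) (2,2) (0,4) (0,2)
Union (10 distinct): (0,2) (0,3) (0,4) (1,2) (1,4) (2,2) (2,3) (2,4) (3,4) (4,4)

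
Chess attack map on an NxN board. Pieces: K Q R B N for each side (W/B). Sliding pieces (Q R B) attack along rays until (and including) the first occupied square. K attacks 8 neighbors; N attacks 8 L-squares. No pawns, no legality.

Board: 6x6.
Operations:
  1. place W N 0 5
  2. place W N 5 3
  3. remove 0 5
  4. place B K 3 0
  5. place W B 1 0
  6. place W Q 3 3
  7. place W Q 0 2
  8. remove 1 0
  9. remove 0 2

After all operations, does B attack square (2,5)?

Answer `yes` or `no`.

Answer: no

Derivation:
Op 1: place WN@(0,5)
Op 2: place WN@(5,3)
Op 3: remove (0,5)
Op 4: place BK@(3,0)
Op 5: place WB@(1,0)
Op 6: place WQ@(3,3)
Op 7: place WQ@(0,2)
Op 8: remove (1,0)
Op 9: remove (0,2)
Per-piece attacks for B:
  BK@(3,0): attacks (3,1) (4,0) (2,0) (4,1) (2,1)
B attacks (2,5): no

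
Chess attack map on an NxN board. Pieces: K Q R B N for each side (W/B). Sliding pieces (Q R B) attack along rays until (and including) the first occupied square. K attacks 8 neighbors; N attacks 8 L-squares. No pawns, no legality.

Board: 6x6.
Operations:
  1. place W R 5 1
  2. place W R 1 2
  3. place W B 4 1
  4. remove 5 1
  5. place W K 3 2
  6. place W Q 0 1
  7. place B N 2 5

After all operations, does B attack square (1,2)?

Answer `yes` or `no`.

Answer: no

Derivation:
Op 1: place WR@(5,1)
Op 2: place WR@(1,2)
Op 3: place WB@(4,1)
Op 4: remove (5,1)
Op 5: place WK@(3,2)
Op 6: place WQ@(0,1)
Op 7: place BN@(2,5)
Per-piece attacks for B:
  BN@(2,5): attacks (3,3) (4,4) (1,3) (0,4)
B attacks (1,2): no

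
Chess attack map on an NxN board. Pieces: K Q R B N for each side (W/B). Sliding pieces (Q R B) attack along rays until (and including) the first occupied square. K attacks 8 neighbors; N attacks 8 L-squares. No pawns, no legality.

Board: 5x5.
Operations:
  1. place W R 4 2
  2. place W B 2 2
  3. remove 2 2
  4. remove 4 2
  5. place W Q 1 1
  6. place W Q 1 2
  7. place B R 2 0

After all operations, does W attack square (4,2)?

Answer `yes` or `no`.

Op 1: place WR@(4,2)
Op 2: place WB@(2,2)
Op 3: remove (2,2)
Op 4: remove (4,2)
Op 5: place WQ@(1,1)
Op 6: place WQ@(1,2)
Op 7: place BR@(2,0)
Per-piece attacks for W:
  WQ@(1,1): attacks (1,2) (1,0) (2,1) (3,1) (4,1) (0,1) (2,2) (3,3) (4,4) (2,0) (0,2) (0,0) [ray(0,1) blocked at (1,2); ray(1,-1) blocked at (2,0)]
  WQ@(1,2): attacks (1,3) (1,4) (1,1) (2,2) (3,2) (4,2) (0,2) (2,3) (3,4) (2,1) (3,0) (0,3) (0,1) [ray(0,-1) blocked at (1,1)]
W attacks (4,2): yes

Answer: yes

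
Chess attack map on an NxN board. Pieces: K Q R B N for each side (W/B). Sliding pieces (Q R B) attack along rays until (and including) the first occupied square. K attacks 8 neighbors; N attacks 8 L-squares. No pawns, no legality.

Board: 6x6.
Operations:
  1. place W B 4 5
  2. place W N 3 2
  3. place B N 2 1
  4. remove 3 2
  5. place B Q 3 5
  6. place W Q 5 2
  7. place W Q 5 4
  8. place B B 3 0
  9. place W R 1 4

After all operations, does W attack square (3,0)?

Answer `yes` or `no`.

Answer: yes

Derivation:
Op 1: place WB@(4,5)
Op 2: place WN@(3,2)
Op 3: place BN@(2,1)
Op 4: remove (3,2)
Op 5: place BQ@(3,5)
Op 6: place WQ@(5,2)
Op 7: place WQ@(5,4)
Op 8: place BB@(3,0)
Op 9: place WR@(1,4)
Per-piece attacks for W:
  WR@(1,4): attacks (1,5) (1,3) (1,2) (1,1) (1,0) (2,4) (3,4) (4,4) (5,4) (0,4) [ray(1,0) blocked at (5,4)]
  WB@(4,5): attacks (5,4) (3,4) (2,3) (1,2) (0,1) [ray(1,-1) blocked at (5,4)]
  WQ@(5,2): attacks (5,3) (5,4) (5,1) (5,0) (4,2) (3,2) (2,2) (1,2) (0,2) (4,3) (3,4) (2,5) (4,1) (3,0) [ray(0,1) blocked at (5,4); ray(-1,-1) blocked at (3,0)]
  WQ@(5,4): attacks (5,5) (5,3) (5,2) (4,4) (3,4) (2,4) (1,4) (4,5) (4,3) (3,2) (2,1) [ray(0,-1) blocked at (5,2); ray(-1,0) blocked at (1,4); ray(-1,1) blocked at (4,5); ray(-1,-1) blocked at (2,1)]
W attacks (3,0): yes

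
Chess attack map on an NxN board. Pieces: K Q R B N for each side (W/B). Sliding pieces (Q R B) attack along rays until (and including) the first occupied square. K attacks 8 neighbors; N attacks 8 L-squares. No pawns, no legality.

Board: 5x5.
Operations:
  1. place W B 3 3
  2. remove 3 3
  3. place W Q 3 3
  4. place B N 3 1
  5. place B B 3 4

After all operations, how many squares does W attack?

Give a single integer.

Answer: 13

Derivation:
Op 1: place WB@(3,3)
Op 2: remove (3,3)
Op 3: place WQ@(3,3)
Op 4: place BN@(3,1)
Op 5: place BB@(3,4)
Per-piece attacks for W:
  WQ@(3,3): attacks (3,4) (3,2) (3,1) (4,3) (2,3) (1,3) (0,3) (4,4) (4,2) (2,4) (2,2) (1,1) (0,0) [ray(0,1) blocked at (3,4); ray(0,-1) blocked at (3,1)]
Union (13 distinct): (0,0) (0,3) (1,1) (1,3) (2,2) (2,3) (2,4) (3,1) (3,2) (3,4) (4,2) (4,3) (4,4)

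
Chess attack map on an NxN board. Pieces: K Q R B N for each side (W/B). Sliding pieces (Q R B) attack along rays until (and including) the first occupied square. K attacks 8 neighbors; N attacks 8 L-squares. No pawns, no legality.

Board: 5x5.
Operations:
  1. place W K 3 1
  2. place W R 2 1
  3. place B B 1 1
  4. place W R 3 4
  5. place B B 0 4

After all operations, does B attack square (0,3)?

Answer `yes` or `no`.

Answer: no

Derivation:
Op 1: place WK@(3,1)
Op 2: place WR@(2,1)
Op 3: place BB@(1,1)
Op 4: place WR@(3,4)
Op 5: place BB@(0,4)
Per-piece attacks for B:
  BB@(0,4): attacks (1,3) (2,2) (3,1) [ray(1,-1) blocked at (3,1)]
  BB@(1,1): attacks (2,2) (3,3) (4,4) (2,0) (0,2) (0,0)
B attacks (0,3): no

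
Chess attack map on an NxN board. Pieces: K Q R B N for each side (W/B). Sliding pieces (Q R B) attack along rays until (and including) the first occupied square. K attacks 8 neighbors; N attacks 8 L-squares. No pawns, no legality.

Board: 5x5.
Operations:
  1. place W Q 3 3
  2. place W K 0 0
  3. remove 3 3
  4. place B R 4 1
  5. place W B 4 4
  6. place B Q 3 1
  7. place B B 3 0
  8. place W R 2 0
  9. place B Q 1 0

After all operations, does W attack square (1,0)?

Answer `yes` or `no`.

Answer: yes

Derivation:
Op 1: place WQ@(3,3)
Op 2: place WK@(0,0)
Op 3: remove (3,3)
Op 4: place BR@(4,1)
Op 5: place WB@(4,4)
Op 6: place BQ@(3,1)
Op 7: place BB@(3,0)
Op 8: place WR@(2,0)
Op 9: place BQ@(1,0)
Per-piece attacks for W:
  WK@(0,0): attacks (0,1) (1,0) (1,1)
  WR@(2,0): attacks (2,1) (2,2) (2,3) (2,4) (3,0) (1,0) [ray(1,0) blocked at (3,0); ray(-1,0) blocked at (1,0)]
  WB@(4,4): attacks (3,3) (2,2) (1,1) (0,0) [ray(-1,-1) blocked at (0,0)]
W attacks (1,0): yes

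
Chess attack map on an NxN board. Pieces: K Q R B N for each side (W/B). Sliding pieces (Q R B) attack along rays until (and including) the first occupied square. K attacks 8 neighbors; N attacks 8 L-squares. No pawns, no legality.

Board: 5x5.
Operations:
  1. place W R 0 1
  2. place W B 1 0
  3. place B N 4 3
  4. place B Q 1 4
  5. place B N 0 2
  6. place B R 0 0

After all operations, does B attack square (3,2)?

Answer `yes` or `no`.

Answer: yes

Derivation:
Op 1: place WR@(0,1)
Op 2: place WB@(1,0)
Op 3: place BN@(4,3)
Op 4: place BQ@(1,4)
Op 5: place BN@(0,2)
Op 6: place BR@(0,0)
Per-piece attacks for B:
  BR@(0,0): attacks (0,1) (1,0) [ray(0,1) blocked at (0,1); ray(1,0) blocked at (1,0)]
  BN@(0,2): attacks (1,4) (2,3) (1,0) (2,1)
  BQ@(1,4): attacks (1,3) (1,2) (1,1) (1,0) (2,4) (3,4) (4,4) (0,4) (2,3) (3,2) (4,1) (0,3) [ray(0,-1) blocked at (1,0)]
  BN@(4,3): attacks (2,4) (3,1) (2,2)
B attacks (3,2): yes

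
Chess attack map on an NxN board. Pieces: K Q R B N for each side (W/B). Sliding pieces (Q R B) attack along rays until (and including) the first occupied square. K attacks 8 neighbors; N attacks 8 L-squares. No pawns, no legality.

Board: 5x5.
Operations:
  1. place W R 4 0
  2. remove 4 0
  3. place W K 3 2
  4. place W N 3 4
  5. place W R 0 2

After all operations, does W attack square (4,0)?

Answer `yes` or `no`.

Answer: no

Derivation:
Op 1: place WR@(4,0)
Op 2: remove (4,0)
Op 3: place WK@(3,2)
Op 4: place WN@(3,4)
Op 5: place WR@(0,2)
Per-piece attacks for W:
  WR@(0,2): attacks (0,3) (0,4) (0,1) (0,0) (1,2) (2,2) (3,2) [ray(1,0) blocked at (3,2)]
  WK@(3,2): attacks (3,3) (3,1) (4,2) (2,2) (4,3) (4,1) (2,3) (2,1)
  WN@(3,4): attacks (4,2) (2,2) (1,3)
W attacks (4,0): no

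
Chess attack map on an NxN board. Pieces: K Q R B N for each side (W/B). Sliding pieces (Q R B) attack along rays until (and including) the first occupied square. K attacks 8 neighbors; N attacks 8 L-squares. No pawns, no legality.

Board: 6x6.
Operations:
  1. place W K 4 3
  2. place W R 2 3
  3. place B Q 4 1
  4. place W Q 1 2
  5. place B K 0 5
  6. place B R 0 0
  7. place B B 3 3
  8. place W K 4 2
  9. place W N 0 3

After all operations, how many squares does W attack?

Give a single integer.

Answer: 27

Derivation:
Op 1: place WK@(4,3)
Op 2: place WR@(2,3)
Op 3: place BQ@(4,1)
Op 4: place WQ@(1,2)
Op 5: place BK@(0,5)
Op 6: place BR@(0,0)
Op 7: place BB@(3,3)
Op 8: place WK@(4,2)
Op 9: place WN@(0,3)
Per-piece attacks for W:
  WN@(0,3): attacks (1,5) (2,4) (1,1) (2,2)
  WQ@(1,2): attacks (1,3) (1,4) (1,5) (1,1) (1,0) (2,2) (3,2) (4,2) (0,2) (2,3) (2,1) (3,0) (0,3) (0,1) [ray(1,0) blocked at (4,2); ray(1,1) blocked at (2,3); ray(-1,1) blocked at (0,3)]
  WR@(2,3): attacks (2,4) (2,5) (2,2) (2,1) (2,0) (3,3) (1,3) (0,3) [ray(1,0) blocked at (3,3); ray(-1,0) blocked at (0,3)]
  WK@(4,2): attacks (4,3) (4,1) (5,2) (3,2) (5,3) (5,1) (3,3) (3,1)
  WK@(4,3): attacks (4,4) (4,2) (5,3) (3,3) (5,4) (5,2) (3,4) (3,2)
Union (27 distinct): (0,1) (0,2) (0,3) (1,0) (1,1) (1,3) (1,4) (1,5) (2,0) (2,1) (2,2) (2,3) (2,4) (2,5) (3,0) (3,1) (3,2) (3,3) (3,4) (4,1) (4,2) (4,3) (4,4) (5,1) (5,2) (5,3) (5,4)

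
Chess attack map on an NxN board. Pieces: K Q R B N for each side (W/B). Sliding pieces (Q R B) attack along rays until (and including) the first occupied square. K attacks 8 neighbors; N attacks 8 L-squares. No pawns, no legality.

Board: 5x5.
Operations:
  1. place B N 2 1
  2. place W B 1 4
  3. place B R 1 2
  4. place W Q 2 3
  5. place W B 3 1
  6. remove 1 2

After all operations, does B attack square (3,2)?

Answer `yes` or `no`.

Op 1: place BN@(2,1)
Op 2: place WB@(1,4)
Op 3: place BR@(1,2)
Op 4: place WQ@(2,3)
Op 5: place WB@(3,1)
Op 6: remove (1,2)
Per-piece attacks for B:
  BN@(2,1): attacks (3,3) (4,2) (1,3) (0,2) (4,0) (0,0)
B attacks (3,2): no

Answer: no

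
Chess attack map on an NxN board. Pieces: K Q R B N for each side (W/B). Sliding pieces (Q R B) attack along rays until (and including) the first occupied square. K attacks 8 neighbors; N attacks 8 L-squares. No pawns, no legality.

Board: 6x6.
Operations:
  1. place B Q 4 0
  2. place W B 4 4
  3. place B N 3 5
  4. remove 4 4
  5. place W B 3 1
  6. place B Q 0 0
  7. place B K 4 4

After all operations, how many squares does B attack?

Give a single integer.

Op 1: place BQ@(4,0)
Op 2: place WB@(4,4)
Op 3: place BN@(3,5)
Op 4: remove (4,4)
Op 5: place WB@(3,1)
Op 6: place BQ@(0,0)
Op 7: place BK@(4,4)
Per-piece attacks for B:
  BQ@(0,0): attacks (0,1) (0,2) (0,3) (0,4) (0,5) (1,0) (2,0) (3,0) (4,0) (1,1) (2,2) (3,3) (4,4) [ray(1,0) blocked at (4,0); ray(1,1) blocked at (4,4)]
  BN@(3,5): attacks (4,3) (5,4) (2,3) (1,4)
  BQ@(4,0): attacks (4,1) (4,2) (4,3) (4,4) (5,0) (3,0) (2,0) (1,0) (0,0) (5,1) (3,1) [ray(0,1) blocked at (4,4); ray(-1,0) blocked at (0,0); ray(-1,1) blocked at (3,1)]
  BK@(4,4): attacks (4,5) (4,3) (5,4) (3,4) (5,5) (5,3) (3,5) (3,3)
Union (28 distinct): (0,0) (0,1) (0,2) (0,3) (0,4) (0,5) (1,0) (1,1) (1,4) (2,0) (2,2) (2,3) (3,0) (3,1) (3,3) (3,4) (3,5) (4,0) (4,1) (4,2) (4,3) (4,4) (4,5) (5,0) (5,1) (5,3) (5,4) (5,5)

Answer: 28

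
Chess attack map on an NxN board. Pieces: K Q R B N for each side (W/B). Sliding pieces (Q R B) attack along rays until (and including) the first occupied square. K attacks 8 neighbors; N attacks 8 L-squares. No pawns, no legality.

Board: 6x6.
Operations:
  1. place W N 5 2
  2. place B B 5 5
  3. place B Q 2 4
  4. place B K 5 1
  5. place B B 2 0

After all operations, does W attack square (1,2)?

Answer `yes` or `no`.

Op 1: place WN@(5,2)
Op 2: place BB@(5,5)
Op 3: place BQ@(2,4)
Op 4: place BK@(5,1)
Op 5: place BB@(2,0)
Per-piece attacks for W:
  WN@(5,2): attacks (4,4) (3,3) (4,0) (3,1)
W attacks (1,2): no

Answer: no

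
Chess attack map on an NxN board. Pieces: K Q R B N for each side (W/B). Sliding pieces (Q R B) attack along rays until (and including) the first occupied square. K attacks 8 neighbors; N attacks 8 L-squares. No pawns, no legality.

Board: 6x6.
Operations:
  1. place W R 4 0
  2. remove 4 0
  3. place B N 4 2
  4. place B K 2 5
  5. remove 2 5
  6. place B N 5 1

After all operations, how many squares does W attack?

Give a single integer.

Answer: 0

Derivation:
Op 1: place WR@(4,0)
Op 2: remove (4,0)
Op 3: place BN@(4,2)
Op 4: place BK@(2,5)
Op 5: remove (2,5)
Op 6: place BN@(5,1)
Per-piece attacks for W:
Union (0 distinct): (none)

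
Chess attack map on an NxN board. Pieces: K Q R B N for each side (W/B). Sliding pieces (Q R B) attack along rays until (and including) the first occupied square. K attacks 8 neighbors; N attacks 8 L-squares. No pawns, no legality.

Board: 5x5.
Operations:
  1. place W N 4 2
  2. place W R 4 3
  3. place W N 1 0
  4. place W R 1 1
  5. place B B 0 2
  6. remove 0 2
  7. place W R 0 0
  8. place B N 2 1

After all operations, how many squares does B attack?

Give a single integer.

Op 1: place WN@(4,2)
Op 2: place WR@(4,3)
Op 3: place WN@(1,0)
Op 4: place WR@(1,1)
Op 5: place BB@(0,2)
Op 6: remove (0,2)
Op 7: place WR@(0,0)
Op 8: place BN@(2,1)
Per-piece attacks for B:
  BN@(2,1): attacks (3,3) (4,2) (1,3) (0,2) (4,0) (0,0)
Union (6 distinct): (0,0) (0,2) (1,3) (3,3) (4,0) (4,2)

Answer: 6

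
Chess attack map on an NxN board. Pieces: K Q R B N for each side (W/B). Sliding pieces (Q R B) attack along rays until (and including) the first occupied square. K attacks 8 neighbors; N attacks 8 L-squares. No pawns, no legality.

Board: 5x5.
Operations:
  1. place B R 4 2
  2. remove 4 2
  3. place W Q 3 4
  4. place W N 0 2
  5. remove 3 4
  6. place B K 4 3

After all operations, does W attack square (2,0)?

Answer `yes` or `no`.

Answer: no

Derivation:
Op 1: place BR@(4,2)
Op 2: remove (4,2)
Op 3: place WQ@(3,4)
Op 4: place WN@(0,2)
Op 5: remove (3,4)
Op 6: place BK@(4,3)
Per-piece attacks for W:
  WN@(0,2): attacks (1,4) (2,3) (1,0) (2,1)
W attacks (2,0): no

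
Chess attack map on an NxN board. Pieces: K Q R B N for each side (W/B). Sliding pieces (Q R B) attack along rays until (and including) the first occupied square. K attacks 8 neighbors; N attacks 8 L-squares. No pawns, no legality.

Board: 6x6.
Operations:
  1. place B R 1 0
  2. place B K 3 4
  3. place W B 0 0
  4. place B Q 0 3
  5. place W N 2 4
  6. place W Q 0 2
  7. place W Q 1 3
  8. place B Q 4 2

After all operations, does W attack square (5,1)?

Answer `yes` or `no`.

Op 1: place BR@(1,0)
Op 2: place BK@(3,4)
Op 3: place WB@(0,0)
Op 4: place BQ@(0,3)
Op 5: place WN@(2,4)
Op 6: place WQ@(0,2)
Op 7: place WQ@(1,3)
Op 8: place BQ@(4,2)
Per-piece attacks for W:
  WB@(0,0): attacks (1,1) (2,2) (3,3) (4,4) (5,5)
  WQ@(0,2): attacks (0,3) (0,1) (0,0) (1,2) (2,2) (3,2) (4,2) (1,3) (1,1) (2,0) [ray(0,1) blocked at (0,3); ray(0,-1) blocked at (0,0); ray(1,0) blocked at (4,2); ray(1,1) blocked at (1,3)]
  WQ@(1,3): attacks (1,4) (1,5) (1,2) (1,1) (1,0) (2,3) (3,3) (4,3) (5,3) (0,3) (2,4) (2,2) (3,1) (4,0) (0,4) (0,2) [ray(0,-1) blocked at (1,0); ray(-1,0) blocked at (0,3); ray(1,1) blocked at (2,4); ray(-1,-1) blocked at (0,2)]
  WN@(2,4): attacks (4,5) (0,5) (3,2) (4,3) (1,2) (0,3)
W attacks (5,1): no

Answer: no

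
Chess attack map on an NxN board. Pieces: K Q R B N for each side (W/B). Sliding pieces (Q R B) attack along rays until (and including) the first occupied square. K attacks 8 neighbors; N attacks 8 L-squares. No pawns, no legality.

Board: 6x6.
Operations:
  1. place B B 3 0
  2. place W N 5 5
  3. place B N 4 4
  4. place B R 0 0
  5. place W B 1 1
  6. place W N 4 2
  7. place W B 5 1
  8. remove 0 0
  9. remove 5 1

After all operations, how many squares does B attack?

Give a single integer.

Answer: 8

Derivation:
Op 1: place BB@(3,0)
Op 2: place WN@(5,5)
Op 3: place BN@(4,4)
Op 4: place BR@(0,0)
Op 5: place WB@(1,1)
Op 6: place WN@(4,2)
Op 7: place WB@(5,1)
Op 8: remove (0,0)
Op 9: remove (5,1)
Per-piece attacks for B:
  BB@(3,0): attacks (4,1) (5,2) (2,1) (1,2) (0,3)
  BN@(4,4): attacks (2,5) (5,2) (3,2) (2,3)
Union (8 distinct): (0,3) (1,2) (2,1) (2,3) (2,5) (3,2) (4,1) (5,2)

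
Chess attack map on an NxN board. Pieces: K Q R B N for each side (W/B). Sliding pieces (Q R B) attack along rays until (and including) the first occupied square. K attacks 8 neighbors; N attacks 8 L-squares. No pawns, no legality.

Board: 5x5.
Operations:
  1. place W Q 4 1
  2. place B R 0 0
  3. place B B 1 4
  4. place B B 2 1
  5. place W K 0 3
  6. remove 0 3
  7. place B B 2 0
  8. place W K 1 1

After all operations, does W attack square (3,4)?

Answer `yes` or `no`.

Op 1: place WQ@(4,1)
Op 2: place BR@(0,0)
Op 3: place BB@(1,4)
Op 4: place BB@(2,1)
Op 5: place WK@(0,3)
Op 6: remove (0,3)
Op 7: place BB@(2,0)
Op 8: place WK@(1,1)
Per-piece attacks for W:
  WK@(1,1): attacks (1,2) (1,0) (2,1) (0,1) (2,2) (2,0) (0,2) (0,0)
  WQ@(4,1): attacks (4,2) (4,3) (4,4) (4,0) (3,1) (2,1) (3,2) (2,3) (1,4) (3,0) [ray(-1,0) blocked at (2,1); ray(-1,1) blocked at (1,4)]
W attacks (3,4): no

Answer: no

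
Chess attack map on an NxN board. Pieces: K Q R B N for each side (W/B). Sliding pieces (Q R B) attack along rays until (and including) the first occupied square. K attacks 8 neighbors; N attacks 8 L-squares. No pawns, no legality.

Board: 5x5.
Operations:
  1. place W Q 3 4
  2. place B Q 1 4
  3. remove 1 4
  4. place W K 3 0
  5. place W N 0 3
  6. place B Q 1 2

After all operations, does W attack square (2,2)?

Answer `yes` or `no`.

Answer: yes

Derivation:
Op 1: place WQ@(3,4)
Op 2: place BQ@(1,4)
Op 3: remove (1,4)
Op 4: place WK@(3,0)
Op 5: place WN@(0,3)
Op 6: place BQ@(1,2)
Per-piece attacks for W:
  WN@(0,3): attacks (2,4) (1,1) (2,2)
  WK@(3,0): attacks (3,1) (4,0) (2,0) (4,1) (2,1)
  WQ@(3,4): attacks (3,3) (3,2) (3,1) (3,0) (4,4) (2,4) (1,4) (0,4) (4,3) (2,3) (1,2) [ray(0,-1) blocked at (3,0); ray(-1,-1) blocked at (1,2)]
W attacks (2,2): yes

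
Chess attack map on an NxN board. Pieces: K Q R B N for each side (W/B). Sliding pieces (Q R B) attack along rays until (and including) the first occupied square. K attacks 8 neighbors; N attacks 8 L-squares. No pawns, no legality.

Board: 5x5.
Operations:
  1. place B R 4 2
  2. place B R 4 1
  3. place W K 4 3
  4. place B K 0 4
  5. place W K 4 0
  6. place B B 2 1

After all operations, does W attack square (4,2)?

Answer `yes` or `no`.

Op 1: place BR@(4,2)
Op 2: place BR@(4,1)
Op 3: place WK@(4,3)
Op 4: place BK@(0,4)
Op 5: place WK@(4,0)
Op 6: place BB@(2,1)
Per-piece attacks for W:
  WK@(4,0): attacks (4,1) (3,0) (3,1)
  WK@(4,3): attacks (4,4) (4,2) (3,3) (3,4) (3,2)
W attacks (4,2): yes

Answer: yes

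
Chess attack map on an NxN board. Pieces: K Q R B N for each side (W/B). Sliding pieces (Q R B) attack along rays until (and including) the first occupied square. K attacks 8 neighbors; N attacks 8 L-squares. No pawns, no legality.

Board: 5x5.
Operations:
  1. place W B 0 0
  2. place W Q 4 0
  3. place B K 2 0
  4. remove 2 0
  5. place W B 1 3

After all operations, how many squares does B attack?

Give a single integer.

Op 1: place WB@(0,0)
Op 2: place WQ@(4,0)
Op 3: place BK@(2,0)
Op 4: remove (2,0)
Op 5: place WB@(1,3)
Per-piece attacks for B:
Union (0 distinct): (none)

Answer: 0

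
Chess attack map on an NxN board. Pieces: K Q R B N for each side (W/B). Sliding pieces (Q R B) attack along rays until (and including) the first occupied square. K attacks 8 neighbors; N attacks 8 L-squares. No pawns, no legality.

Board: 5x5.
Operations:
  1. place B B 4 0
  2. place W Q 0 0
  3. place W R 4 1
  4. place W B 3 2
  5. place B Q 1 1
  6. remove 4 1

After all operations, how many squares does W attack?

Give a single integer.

Answer: 14

Derivation:
Op 1: place BB@(4,0)
Op 2: place WQ@(0,0)
Op 3: place WR@(4,1)
Op 4: place WB@(3,2)
Op 5: place BQ@(1,1)
Op 6: remove (4,1)
Per-piece attacks for W:
  WQ@(0,0): attacks (0,1) (0,2) (0,3) (0,4) (1,0) (2,0) (3,0) (4,0) (1,1) [ray(1,0) blocked at (4,0); ray(1,1) blocked at (1,1)]
  WB@(3,2): attacks (4,3) (4,1) (2,3) (1,4) (2,1) (1,0)
Union (14 distinct): (0,1) (0,2) (0,3) (0,4) (1,0) (1,1) (1,4) (2,0) (2,1) (2,3) (3,0) (4,0) (4,1) (4,3)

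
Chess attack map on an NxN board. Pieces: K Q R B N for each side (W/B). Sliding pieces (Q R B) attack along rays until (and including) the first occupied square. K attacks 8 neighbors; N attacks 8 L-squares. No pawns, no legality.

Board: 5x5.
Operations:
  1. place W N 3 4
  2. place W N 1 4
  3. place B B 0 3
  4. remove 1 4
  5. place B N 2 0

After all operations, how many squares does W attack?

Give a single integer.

Answer: 3

Derivation:
Op 1: place WN@(3,4)
Op 2: place WN@(1,4)
Op 3: place BB@(0,3)
Op 4: remove (1,4)
Op 5: place BN@(2,0)
Per-piece attacks for W:
  WN@(3,4): attacks (4,2) (2,2) (1,3)
Union (3 distinct): (1,3) (2,2) (4,2)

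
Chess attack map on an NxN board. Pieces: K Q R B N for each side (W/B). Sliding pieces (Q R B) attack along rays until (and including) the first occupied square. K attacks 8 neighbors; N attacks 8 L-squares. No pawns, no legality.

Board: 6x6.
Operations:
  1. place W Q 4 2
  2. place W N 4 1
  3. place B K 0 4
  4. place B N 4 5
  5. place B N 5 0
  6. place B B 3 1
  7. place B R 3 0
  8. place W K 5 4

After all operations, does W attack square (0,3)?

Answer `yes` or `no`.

Op 1: place WQ@(4,2)
Op 2: place WN@(4,1)
Op 3: place BK@(0,4)
Op 4: place BN@(4,5)
Op 5: place BN@(5,0)
Op 6: place BB@(3,1)
Op 7: place BR@(3,0)
Op 8: place WK@(5,4)
Per-piece attacks for W:
  WN@(4,1): attacks (5,3) (3,3) (2,2) (2,0)
  WQ@(4,2): attacks (4,3) (4,4) (4,5) (4,1) (5,2) (3,2) (2,2) (1,2) (0,2) (5,3) (5,1) (3,3) (2,4) (1,5) (3,1) [ray(0,1) blocked at (4,5); ray(0,-1) blocked at (4,1); ray(-1,-1) blocked at (3,1)]
  WK@(5,4): attacks (5,5) (5,3) (4,4) (4,5) (4,3)
W attacks (0,3): no

Answer: no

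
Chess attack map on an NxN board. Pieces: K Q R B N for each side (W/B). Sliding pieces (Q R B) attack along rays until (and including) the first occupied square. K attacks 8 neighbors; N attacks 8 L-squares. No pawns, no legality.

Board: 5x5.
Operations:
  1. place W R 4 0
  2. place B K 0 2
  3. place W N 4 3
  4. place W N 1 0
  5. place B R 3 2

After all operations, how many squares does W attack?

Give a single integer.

Op 1: place WR@(4,0)
Op 2: place BK@(0,2)
Op 3: place WN@(4,3)
Op 4: place WN@(1,0)
Op 5: place BR@(3,2)
Per-piece attacks for W:
  WN@(1,0): attacks (2,2) (3,1) (0,2)
  WR@(4,0): attacks (4,1) (4,2) (4,3) (3,0) (2,0) (1,0) [ray(0,1) blocked at (4,3); ray(-1,0) blocked at (1,0)]
  WN@(4,3): attacks (2,4) (3,1) (2,2)
Union (10 distinct): (0,2) (1,0) (2,0) (2,2) (2,4) (3,0) (3,1) (4,1) (4,2) (4,3)

Answer: 10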